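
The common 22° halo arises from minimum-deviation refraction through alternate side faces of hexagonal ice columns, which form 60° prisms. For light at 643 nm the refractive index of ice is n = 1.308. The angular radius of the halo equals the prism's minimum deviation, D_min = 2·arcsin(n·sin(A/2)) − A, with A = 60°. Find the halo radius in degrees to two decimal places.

21.69°

n·sin(A/2) = 1.308 × sin 30° = 1.308 × 0.5000 = 0.6540.
D_min = 2·arcsin(0.6540) − 60° = 2 × 40.844° − 60° = 21.688°.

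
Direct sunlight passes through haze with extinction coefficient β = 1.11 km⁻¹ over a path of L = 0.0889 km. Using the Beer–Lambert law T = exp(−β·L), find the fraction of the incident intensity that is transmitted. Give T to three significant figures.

τ = β·L = 1.11 × 0.0889 = 0.0987.
T = exp(−0.0987) = 0.9060.

0.906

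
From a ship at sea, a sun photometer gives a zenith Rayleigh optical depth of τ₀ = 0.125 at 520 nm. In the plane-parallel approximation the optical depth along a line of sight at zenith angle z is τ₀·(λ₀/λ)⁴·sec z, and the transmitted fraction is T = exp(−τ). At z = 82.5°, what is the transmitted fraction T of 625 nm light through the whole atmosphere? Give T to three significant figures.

0.632

sec 82.5° = 7.6613.
τ = 0.125 × (520/625)⁴ × 7.6613 = 0.125 × 0.4792 × 7.6613 = 0.4589.
T = exp(−0.4589) = 0.6320.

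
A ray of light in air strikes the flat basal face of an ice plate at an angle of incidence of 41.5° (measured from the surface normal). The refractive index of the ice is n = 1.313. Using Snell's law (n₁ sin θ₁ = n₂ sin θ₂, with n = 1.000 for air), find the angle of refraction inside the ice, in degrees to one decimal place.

Snell: sin θ_r = sin θ_i / n = sin 41.5° / 1.313 = 0.6626 / 1.313 = 0.5047.
θ_r = arcsin(0.5047) = 30.31°.

30.3°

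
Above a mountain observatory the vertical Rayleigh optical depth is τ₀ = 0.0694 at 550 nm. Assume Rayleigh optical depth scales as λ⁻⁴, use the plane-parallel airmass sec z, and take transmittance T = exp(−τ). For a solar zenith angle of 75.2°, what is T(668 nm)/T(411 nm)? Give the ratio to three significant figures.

Airmass: sec 75.2° = 3.9147.
τ(668 nm) = 0.0694 × (550/668)⁴ × 3.9147 = 0.0694 × 0.4596 × 3.9147 = 0.1249.
τ(411 nm) = 0.0694 × (550/411)⁴ × 3.9147 = 0.0694 × 3.2069 × 3.9147 = 0.8713.
T(668)/T(411) = exp(τ_B − τ_A) = exp(0.7464) = 2.1094.

2.11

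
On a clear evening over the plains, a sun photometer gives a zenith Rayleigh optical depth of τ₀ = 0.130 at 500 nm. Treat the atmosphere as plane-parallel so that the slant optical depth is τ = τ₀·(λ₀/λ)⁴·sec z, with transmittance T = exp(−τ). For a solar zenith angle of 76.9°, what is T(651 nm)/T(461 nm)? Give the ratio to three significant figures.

Airmass: sec 76.9° = 4.4121.
τ(651 nm) = 0.130 × (500/651)⁴ × 4.4121 = 0.130 × 0.3480 × 4.4121 = 0.1996.
τ(461 nm) = 0.130 × (500/461)⁴ × 4.4121 = 0.130 × 1.3838 × 4.4121 = 0.7937.
T(651)/T(461) = exp(τ_B − τ_A) = exp(0.5941) = 1.8114.

1.81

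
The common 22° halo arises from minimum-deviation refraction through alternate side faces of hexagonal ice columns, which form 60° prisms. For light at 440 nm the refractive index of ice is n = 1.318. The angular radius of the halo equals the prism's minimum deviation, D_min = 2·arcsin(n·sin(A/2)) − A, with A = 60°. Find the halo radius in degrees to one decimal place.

22.4°

n·sin(A/2) = 1.318 × sin 30° = 1.318 × 0.5000 = 0.6590.
D_min = 2·arcsin(0.6590) − 60° = 2 × 41.224° − 60° = 22.447°.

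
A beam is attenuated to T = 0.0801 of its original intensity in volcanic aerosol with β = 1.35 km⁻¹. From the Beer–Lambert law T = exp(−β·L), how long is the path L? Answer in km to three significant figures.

Beer–Lambert: T = exp(−βL) ⇒ L = −ln(T)/β = −ln(0.0801)/1.35 = 2.5245/1.35 = 1.87 km.

1.87 km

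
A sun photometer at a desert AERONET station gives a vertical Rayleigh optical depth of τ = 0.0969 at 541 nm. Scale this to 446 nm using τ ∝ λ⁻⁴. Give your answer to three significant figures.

0.210

τ(446 nm) = τ(541 nm) × (541/446)⁴ = 0.0969 × (1.2130)⁴ = 0.0969 × 2.1650 = 0.2098.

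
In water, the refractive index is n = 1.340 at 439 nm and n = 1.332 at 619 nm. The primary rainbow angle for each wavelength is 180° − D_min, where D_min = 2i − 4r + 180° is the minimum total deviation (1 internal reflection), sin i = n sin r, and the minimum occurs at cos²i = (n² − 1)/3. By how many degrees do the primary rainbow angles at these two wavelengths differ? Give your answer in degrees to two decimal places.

1.15°

At 439 nm (n = 1.340): cos²i = 0.26520 → i = 59.004°, r = 39.770°, D_min = 138.929°, rainbow angle = 41.071°.
At 619 nm (n = 1.332): cos²i = 0.25807 → i = 59.469°, r = 40.290°, D_min = 137.776°, rainbow angle = 42.224°.
Angular width = |41.071° − 42.224°| = 1.153°.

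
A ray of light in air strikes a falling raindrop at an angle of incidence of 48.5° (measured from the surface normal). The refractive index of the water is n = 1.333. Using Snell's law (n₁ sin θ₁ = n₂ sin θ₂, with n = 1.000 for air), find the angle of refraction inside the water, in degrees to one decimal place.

34.2°

Snell: sin θ_r = sin θ_i / n = sin 48.5° / 1.333 = 0.7490 / 1.333 = 0.5619.
θ_r = arcsin(0.5619) = 34.18°.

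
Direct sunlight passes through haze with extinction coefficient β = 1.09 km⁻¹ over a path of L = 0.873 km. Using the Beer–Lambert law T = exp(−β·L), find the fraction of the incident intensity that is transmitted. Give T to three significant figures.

0.386

τ = β·L = 1.09 × 0.873 = 0.9516.
T = exp(−0.9516) = 0.3861.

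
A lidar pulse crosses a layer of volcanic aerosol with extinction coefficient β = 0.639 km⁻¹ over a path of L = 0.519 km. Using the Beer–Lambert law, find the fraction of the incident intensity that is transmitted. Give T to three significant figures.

0.718

τ = β·L = 0.639 × 0.519 = 0.3316.
T = exp(−0.3316) = 0.7177.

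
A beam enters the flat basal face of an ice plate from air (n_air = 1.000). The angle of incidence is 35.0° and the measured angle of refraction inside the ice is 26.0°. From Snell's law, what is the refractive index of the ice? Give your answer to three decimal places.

1.308

n = sin θ_i / sin θ_r = sin 35.0° / sin 26.0° = 0.5736 / 0.4384 = 1.3084.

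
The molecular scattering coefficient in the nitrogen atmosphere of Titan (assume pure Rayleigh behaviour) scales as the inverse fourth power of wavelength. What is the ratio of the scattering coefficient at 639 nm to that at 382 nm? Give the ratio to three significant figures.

Rayleigh scattering ∝ λ⁻⁴, so the ratio of coefficients is the inverse fourth power of the wavelength ratio.
σ(639)/σ(382) = (382/639)⁴ = (0.5978)⁴ = 0.1277.

0.128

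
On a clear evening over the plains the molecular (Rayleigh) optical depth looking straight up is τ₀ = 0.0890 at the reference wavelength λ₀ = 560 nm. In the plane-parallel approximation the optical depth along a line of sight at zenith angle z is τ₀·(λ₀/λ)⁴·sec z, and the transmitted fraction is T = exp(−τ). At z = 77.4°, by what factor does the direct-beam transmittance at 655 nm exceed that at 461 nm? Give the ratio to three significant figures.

1.95

Airmass: sec 77.4° = 4.5841.
τ(655 nm) = 0.0890 × (560/655)⁴ × 4.5841 = 0.0890 × 0.5343 × 4.5841 = 0.2180.
τ(461 nm) = 0.0890 × (560/461)⁴ × 4.5841 = 0.0890 × 2.1775 × 4.5841 = 0.8884.
T(655)/T(461) = exp(τ_B − τ_A) = exp(0.6704) = 1.9550.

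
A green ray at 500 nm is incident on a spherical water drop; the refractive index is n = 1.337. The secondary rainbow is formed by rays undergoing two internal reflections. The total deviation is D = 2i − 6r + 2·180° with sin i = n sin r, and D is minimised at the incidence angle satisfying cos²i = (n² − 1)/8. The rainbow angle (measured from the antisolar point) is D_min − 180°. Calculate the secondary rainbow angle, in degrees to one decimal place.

cos²i = (1.78757 − 1)/8 = 0.09845; i = arccos(0.31376) = 71.714°.
sin r = sin 71.714°/1.337 = 0.71017; r = 45.249°.
D_min = 2·71.714° − 6·45.249° + 360° = 231.934°.
Rainbow angle = D_min − 180° = 51.934°.

51.9°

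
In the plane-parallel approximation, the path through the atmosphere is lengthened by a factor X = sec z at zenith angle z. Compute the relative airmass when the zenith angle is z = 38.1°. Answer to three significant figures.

X = sec z = 1/cos 38.1° = 1/0.7869 = 1.2708.

1.27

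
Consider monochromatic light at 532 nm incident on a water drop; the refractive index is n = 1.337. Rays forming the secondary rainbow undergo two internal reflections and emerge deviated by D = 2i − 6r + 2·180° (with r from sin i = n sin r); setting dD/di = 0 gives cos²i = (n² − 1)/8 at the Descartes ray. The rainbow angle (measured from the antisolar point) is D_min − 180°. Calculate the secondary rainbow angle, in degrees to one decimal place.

cos²i = (1.78757 − 1)/8 = 0.09845; i = arccos(0.31376) = 71.714°.
sin r = sin 71.714°/1.337 = 0.71017; r = 45.249°.
D_min = 2·71.714° − 6·45.249° + 360° = 231.934°.
Rainbow angle = D_min − 180° = 51.934°.

51.9°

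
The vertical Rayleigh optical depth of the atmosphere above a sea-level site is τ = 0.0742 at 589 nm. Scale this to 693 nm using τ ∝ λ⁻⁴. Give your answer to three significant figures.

0.0387

τ(693 nm) = τ(589 nm) × (589/693)⁴ = 0.0742 × (0.8499)⁴ = 0.0742 × 0.5218 = 0.0387.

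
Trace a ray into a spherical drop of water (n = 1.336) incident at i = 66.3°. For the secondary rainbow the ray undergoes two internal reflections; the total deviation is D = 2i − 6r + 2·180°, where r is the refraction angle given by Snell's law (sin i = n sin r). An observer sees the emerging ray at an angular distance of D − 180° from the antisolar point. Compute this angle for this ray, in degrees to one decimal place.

53.0°

sin r = sin 66.3° / 1.336 = 0.9157/1.336 = 0.6854; r = 43.27°.
D = 2·66.3° − 6·43.27° + 2·180° = 132.60° − 259.59° + 360° = 233.01°.
Angle from antisolar point = D − 180° = 53.01°.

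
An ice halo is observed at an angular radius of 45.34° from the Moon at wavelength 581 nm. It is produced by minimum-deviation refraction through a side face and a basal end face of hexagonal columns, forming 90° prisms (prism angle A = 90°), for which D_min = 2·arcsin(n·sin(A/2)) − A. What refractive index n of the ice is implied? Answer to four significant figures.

Rearranging: n = sin((D_min + A)/2) / sin(A/2).
(D_min + A)/2 = (45.34° + 90°)/2 = 67.670°.
n = sin 67.670° / sin 45° = 0.9250 / 0.7071 = 1.3082.

1.308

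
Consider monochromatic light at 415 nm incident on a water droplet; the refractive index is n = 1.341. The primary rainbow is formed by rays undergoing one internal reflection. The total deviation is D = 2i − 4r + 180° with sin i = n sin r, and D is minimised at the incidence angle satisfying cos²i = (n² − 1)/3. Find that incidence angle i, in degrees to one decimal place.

58.9°

cos²i = (1.341² − 1)/3 = (1.79828 − 1)/3 = 0.26609.
cos i = 0.51584, so i = 58.946°.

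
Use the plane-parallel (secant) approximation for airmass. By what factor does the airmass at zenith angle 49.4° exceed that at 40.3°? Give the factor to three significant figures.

1.17

X(49.4°)/X(40.3°) = sec 49.4° / sec 40.3° = cos 40.3° / cos 49.4° = 0.7627/0.6508 = 1.1719.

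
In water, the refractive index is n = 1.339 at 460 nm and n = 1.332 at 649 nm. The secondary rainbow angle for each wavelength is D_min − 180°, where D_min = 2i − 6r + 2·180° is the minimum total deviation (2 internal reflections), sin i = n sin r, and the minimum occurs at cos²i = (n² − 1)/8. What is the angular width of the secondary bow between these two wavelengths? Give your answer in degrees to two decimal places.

1.82°

At 460 nm (n = 1.339): cos²i = 0.09912 → i = 71.650°, r = 45.141°, D_min = 232.451°, rainbow angle = 52.451°.
At 649 nm (n = 1.332): cos²i = 0.09678 → i = 71.875°, r = 45.520°, D_min = 230.628°, rainbow angle = 50.628°.
Angular width = |52.451° − 50.628°| = 1.823°.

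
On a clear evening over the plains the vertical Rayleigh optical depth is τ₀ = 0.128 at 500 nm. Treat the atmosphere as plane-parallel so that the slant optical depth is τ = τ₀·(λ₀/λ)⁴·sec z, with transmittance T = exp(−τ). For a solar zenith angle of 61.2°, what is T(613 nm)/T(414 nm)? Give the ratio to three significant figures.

Airmass: sec 61.2° = 2.0757.
τ(613 nm) = 0.128 × (500/613)⁴ × 2.0757 = 0.128 × 0.4426 × 2.0757 = 0.1176.
τ(414 nm) = 0.128 × (500/414)⁴ × 2.0757 = 0.128 × 2.1275 × 2.0757 = 0.5653.
T(613)/T(414) = exp(τ_B − τ_A) = exp(0.4477) = 1.5647.

1.56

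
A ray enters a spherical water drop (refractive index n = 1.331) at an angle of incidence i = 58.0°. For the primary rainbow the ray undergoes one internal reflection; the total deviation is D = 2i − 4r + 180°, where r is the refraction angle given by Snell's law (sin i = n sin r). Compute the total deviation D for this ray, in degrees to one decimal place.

sin r = sin 58.0° / 1.331 = 0.8480/1.331 = 0.6372; r = 39.58°.
D = 2·58.0° − 4·39.58° + 180° = 116.00° − 158.32° + 180° = 137.68°.

137.7°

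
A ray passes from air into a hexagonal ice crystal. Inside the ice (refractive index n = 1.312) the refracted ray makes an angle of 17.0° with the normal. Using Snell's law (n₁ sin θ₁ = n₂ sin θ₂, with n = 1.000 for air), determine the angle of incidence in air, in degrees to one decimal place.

22.6°

Snell: sin θ_i = n · sin θ_r = 1.312 × sin 17.0° = 1.312 × 0.2924 = 0.3836.
θ_i = arcsin(0.3836) = 22.56°.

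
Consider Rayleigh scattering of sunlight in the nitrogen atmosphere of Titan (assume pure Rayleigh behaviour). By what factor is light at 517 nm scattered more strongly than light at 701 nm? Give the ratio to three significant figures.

3.38

Rayleigh scattering ∝ λ⁻⁴, so the ratio of coefficients is the inverse fourth power of the wavelength ratio.
σ(517)/σ(701) = (701/517)⁴ = (1.3559)⁴ = 3.38.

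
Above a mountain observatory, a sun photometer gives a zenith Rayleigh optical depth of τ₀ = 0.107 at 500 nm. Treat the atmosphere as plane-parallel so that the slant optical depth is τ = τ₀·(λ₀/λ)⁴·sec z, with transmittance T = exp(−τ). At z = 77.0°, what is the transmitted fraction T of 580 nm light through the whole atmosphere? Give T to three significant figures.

sec 77.0° = 4.4454.
τ = 0.107 × (500/580)⁴ × 4.4454 = 0.107 × 0.5523 × 4.4454 = 0.2627.
T = exp(−0.2627) = 0.7690.

0.769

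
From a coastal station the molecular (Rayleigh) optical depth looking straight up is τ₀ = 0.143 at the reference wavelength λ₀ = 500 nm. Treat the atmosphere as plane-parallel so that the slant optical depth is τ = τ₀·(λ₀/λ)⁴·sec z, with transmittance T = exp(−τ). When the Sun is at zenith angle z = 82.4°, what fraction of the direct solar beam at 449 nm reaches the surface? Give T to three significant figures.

sec 82.4° = 7.5611.
τ = 0.143 × (500/449)⁴ × 7.5611 = 0.143 × 1.5378 × 7.5611 = 1.6627.
T = exp(−1.6627) = 0.1896.

0.190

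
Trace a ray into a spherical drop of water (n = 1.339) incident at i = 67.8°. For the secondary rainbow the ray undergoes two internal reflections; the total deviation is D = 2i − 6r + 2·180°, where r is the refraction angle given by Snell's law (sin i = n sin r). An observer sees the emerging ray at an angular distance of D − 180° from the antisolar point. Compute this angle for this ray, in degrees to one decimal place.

53.1°

sin r = sin 67.8° / 1.339 = 0.9259/1.339 = 0.6915; r = 43.75°.
D = 2·67.8° − 6·43.75° + 2·180° = 135.60° − 262.48° + 360° = 233.12°.
Angle from antisolar point = D − 180° = 53.12°.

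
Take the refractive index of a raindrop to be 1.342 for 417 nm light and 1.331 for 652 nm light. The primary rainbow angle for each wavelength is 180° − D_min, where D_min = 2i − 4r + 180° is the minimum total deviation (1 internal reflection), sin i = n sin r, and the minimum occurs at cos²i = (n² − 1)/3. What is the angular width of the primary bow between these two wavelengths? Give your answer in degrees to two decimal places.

At 417 nm (n = 1.342): cos²i = 0.26699 → i = 58.888°, r = 39.641°, D_min = 139.213°, rainbow angle = 40.787°.
At 652 nm (n = 1.331): cos²i = 0.25719 → i = 59.527°, r = 40.356°, D_min = 137.630°, rainbow angle = 42.370°.
Angular width = |40.787° − 42.370°| = 1.583°.

1.58°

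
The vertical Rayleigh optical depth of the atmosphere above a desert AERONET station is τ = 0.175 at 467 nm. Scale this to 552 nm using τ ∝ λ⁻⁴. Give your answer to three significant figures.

0.0896

τ(552 nm) = τ(467 nm) × (467/552)⁴ = 0.175 × (0.8460)⁴ = 0.175 × 0.5123 = 0.0896.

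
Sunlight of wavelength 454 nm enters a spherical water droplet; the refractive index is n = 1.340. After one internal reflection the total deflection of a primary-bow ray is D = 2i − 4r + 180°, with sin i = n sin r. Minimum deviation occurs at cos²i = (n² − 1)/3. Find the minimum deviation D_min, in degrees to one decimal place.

cos²i = (1.79560 − 1)/3 = 0.26520; i = arccos(0.51498) = 59.004°.
sin r = sin 59.004°/1.340 = 0.63971; r = 39.770°.
D_min = 2·59.004° − 4·39.770° + 180° = 138.929°.

138.9°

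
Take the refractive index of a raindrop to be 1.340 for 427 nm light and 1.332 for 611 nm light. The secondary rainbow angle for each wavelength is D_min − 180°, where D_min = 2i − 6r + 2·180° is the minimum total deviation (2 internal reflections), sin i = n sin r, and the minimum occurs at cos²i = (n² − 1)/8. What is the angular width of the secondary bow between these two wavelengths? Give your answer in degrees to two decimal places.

2.08°

At 427 nm (n = 1.340): cos²i = 0.09945 → i = 71.618°, r = 45.088°, D_min = 232.709°, rainbow angle = 52.709°.
At 611 nm (n = 1.332): cos²i = 0.09678 → i = 71.875°, r = 45.520°, D_min = 230.628°, rainbow angle = 50.628°.
Angular width = |52.709° − 50.628°| = 2.080°.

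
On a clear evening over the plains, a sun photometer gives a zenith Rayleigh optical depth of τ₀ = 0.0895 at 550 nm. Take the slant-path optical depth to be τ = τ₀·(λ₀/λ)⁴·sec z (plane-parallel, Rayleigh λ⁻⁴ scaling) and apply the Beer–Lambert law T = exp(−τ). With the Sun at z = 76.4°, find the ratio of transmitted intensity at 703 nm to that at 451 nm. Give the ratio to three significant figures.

Airmass: sec 76.4° = 4.2527.
τ(703 nm) = 0.0895 × (550/703)⁴ × 4.2527 = 0.0895 × 0.3747 × 4.2527 = 0.1426.
τ(451 nm) = 0.0895 × (550/451)⁴ × 4.2527 = 0.0895 × 2.2118 × 4.2527 = 0.8419.
T(703)/T(451) = exp(τ_B − τ_A) = exp(0.6993) = 2.0123.

2.01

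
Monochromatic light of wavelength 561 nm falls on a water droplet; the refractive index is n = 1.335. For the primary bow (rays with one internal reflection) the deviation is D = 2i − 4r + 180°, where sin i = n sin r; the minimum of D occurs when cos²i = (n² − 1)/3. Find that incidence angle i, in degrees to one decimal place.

59.3°

cos²i = (1.335² − 1)/3 = (1.78222 − 1)/3 = 0.26074.
cos i = 0.51063, so i = 59.294°.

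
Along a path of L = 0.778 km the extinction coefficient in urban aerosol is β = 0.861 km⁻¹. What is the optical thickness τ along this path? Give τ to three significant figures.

τ = β·L = 0.861 × 0.778 = 0.6699.

0.670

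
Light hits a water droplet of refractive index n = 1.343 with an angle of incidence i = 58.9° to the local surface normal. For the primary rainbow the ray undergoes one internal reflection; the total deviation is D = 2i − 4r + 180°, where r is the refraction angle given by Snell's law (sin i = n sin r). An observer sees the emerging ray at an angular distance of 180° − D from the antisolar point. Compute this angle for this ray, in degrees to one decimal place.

40.6°

sin r = sin 58.9° / 1.343 = 0.8563/1.343 = 0.6376; r = 39.61°.
D = 2·58.9° − 4·39.61° + 180° = 117.80° − 158.45° + 180° = 139.35°.
Angle from antisolar point = 180° − D = 40.65°.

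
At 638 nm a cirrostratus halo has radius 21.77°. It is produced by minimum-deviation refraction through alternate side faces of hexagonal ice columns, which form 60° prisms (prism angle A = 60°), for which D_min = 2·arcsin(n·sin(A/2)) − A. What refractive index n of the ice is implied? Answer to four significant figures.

1.309

Rearranging: n = sin((D_min + A)/2) / sin(A/2).
(D_min + A)/2 = (21.77° + 60°)/2 = 40.885°.
n = sin 40.885° / sin 30° = 0.6545 / 0.5000 = 1.3091.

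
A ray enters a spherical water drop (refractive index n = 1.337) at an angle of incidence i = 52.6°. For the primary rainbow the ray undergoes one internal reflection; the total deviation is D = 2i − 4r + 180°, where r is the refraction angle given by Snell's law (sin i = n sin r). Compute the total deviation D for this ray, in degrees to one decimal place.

139.4°

sin r = sin 52.6° / 1.337 = 0.7944/1.337 = 0.5942; r = 36.45°.
D = 2·52.6° − 4·36.45° + 180° = 105.20° − 145.82° + 180° = 139.38°.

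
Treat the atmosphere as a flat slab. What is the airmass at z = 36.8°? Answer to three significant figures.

X = sec z = 1/cos 36.8° = 1/0.8007 = 1.2489.

1.25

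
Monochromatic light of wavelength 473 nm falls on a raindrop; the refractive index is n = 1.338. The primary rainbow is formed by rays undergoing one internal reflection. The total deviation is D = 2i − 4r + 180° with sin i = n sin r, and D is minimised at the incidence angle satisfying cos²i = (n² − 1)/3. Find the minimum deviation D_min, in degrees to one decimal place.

cos²i = (1.79024 − 1)/3 = 0.26341; i = arccos(0.51324) = 59.120°.
sin r = sin 59.120°/1.338 = 0.64144; r = 39.899°.
D_min = 2·59.120° − 4·39.899° + 180° = 138.643°.

138.6°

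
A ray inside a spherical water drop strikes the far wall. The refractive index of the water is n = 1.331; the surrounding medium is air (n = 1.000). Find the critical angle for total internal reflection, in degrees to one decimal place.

48.7°

sin θ_c = n_air / n = 1.000 / 1.331 = 0.7513.
θ_c = arcsin(0.7513) = 48.70°.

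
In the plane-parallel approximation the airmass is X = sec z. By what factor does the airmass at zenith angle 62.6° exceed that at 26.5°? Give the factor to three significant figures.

X(62.6°)/X(26.5°) = sec 62.6° / sec 26.5° = cos 26.5° / cos 62.6° = 0.8949/0.4602 = 1.9447.

1.94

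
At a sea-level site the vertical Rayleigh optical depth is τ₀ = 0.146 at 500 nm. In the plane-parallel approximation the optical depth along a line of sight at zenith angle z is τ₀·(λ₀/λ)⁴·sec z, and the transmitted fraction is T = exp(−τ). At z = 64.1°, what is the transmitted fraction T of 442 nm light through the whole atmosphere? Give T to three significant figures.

sec 64.1° = 2.2894.
τ = 0.146 × (500/442)⁴ × 2.2894 = 0.146 × 1.6375 × 2.2894 = 0.5473.
T = exp(−0.5473) = 0.5785.

0.578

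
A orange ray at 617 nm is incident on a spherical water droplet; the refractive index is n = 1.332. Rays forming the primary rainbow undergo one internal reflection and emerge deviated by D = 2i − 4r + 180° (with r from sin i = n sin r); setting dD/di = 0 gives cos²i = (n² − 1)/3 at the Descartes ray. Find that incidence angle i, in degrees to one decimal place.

cos²i = (1.332² − 1)/3 = (1.77422 − 1)/3 = 0.25807.
cos i = 0.50801, so i = 59.469°.

59.5°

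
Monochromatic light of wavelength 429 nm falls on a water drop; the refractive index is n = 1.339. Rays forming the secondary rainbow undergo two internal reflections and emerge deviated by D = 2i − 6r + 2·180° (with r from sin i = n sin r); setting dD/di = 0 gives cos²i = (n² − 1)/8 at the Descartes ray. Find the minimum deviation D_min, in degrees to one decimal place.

232.5°

cos²i = (1.79292 − 1)/8 = 0.09912; i = arccos(0.31483) = 71.650°.
sin r = sin 71.650°/1.339 = 0.70885; r = 45.141°.
D_min = 2·71.650° − 6·45.141° + 360° = 232.451°.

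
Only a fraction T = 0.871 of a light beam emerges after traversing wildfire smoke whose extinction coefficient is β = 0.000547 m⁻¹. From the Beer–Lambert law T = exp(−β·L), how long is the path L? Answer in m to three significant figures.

252 m

Beer–Lambert: T = exp(−βL) ⇒ L = −ln(T)/β = −ln(0.871)/0.000547 = 0.1381/0.000547 = 252.5 m.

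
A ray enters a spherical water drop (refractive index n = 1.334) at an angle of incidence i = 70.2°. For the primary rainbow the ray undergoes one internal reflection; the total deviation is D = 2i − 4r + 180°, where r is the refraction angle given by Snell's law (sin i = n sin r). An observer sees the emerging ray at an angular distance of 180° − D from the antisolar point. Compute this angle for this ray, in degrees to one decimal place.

39.0°

sin r = sin 70.2° / 1.334 = 0.9409/1.334 = 0.7053; r = 44.85°.
D = 2·70.2° − 4·44.85° + 180° = 140.40° − 179.42° + 180° = 140.98°.
Angle from antisolar point = 180° − D = 39.02°.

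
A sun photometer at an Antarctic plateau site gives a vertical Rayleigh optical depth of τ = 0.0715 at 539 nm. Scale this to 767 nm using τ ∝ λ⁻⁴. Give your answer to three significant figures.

0.0174

τ(767 nm) = τ(539 nm) × (539/767)⁴ = 0.0715 × (0.7027)⁴ = 0.0715 × 0.2439 = 0.0174.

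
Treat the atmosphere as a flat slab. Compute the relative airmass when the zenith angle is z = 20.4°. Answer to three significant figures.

X = sec z = 1/cos 20.4° = 1/0.9373 = 1.0669.

1.07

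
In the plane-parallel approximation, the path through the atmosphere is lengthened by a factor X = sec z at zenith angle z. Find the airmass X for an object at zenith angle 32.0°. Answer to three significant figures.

1.18

X = sec z = 1/cos 32.0° = 1/0.8480 = 1.1792.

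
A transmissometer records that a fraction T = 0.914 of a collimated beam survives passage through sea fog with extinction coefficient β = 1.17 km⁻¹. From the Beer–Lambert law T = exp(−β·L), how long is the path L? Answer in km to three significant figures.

Beer–Lambert: T = exp(−βL) ⇒ L = −ln(T)/β = −ln(0.914)/1.17 = 0.0899/1.17 = 0.07686 km.

0.0769 km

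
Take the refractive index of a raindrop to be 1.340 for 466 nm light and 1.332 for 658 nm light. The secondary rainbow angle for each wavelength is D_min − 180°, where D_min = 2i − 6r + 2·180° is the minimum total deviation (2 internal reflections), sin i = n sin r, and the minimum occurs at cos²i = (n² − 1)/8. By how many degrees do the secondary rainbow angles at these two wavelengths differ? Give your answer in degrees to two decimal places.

2.08°

At 466 nm (n = 1.340): cos²i = 0.09945 → i = 71.618°, r = 45.088°, D_min = 232.709°, rainbow angle = 52.709°.
At 658 nm (n = 1.332): cos²i = 0.09678 → i = 71.875°, r = 45.520°, D_min = 230.628°, rainbow angle = 50.628°.
Angular width = |52.709° − 50.628°| = 2.080°.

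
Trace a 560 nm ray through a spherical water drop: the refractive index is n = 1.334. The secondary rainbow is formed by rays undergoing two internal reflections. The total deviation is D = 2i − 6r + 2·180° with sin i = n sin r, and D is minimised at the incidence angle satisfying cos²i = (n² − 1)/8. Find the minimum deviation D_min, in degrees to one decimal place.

231.2°

cos²i = (1.77956 − 1)/8 = 0.09744; i = arccos(0.31216) = 71.810°.
sin r = sin 71.810°/1.334 = 0.71217; r = 45.411°.
D_min = 2·71.810° − 6·45.411° + 360° = 231.153°.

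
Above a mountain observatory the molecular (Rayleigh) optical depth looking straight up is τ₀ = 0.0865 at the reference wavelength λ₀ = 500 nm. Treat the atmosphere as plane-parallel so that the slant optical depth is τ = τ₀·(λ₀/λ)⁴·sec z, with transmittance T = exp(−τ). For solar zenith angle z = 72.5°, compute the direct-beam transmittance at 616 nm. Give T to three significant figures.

sec 72.5° = 3.3255.
τ = 0.0865 × (500/616)⁴ × 3.3255 = 0.0865 × 0.4341 × 3.3255 = 0.1249.
T = exp(−0.1249) = 0.8826.

0.883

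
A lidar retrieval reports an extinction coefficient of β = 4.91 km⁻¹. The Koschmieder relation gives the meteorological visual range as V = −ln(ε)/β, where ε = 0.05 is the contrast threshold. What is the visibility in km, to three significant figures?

V = −ln(0.05) / 4.91 = 2.996 / 4.91 = 0.6101 km.

0.610 km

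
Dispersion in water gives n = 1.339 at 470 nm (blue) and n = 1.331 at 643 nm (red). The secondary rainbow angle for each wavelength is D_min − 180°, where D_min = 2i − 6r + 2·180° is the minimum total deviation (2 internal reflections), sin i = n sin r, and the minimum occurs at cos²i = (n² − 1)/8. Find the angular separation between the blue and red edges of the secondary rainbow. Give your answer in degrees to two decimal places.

2.09°

At 470 nm (n = 1.339): cos²i = 0.09912 → i = 71.650°, r = 45.141°, D_min = 232.451°, rainbow angle = 52.451°.
At 643 nm (n = 1.331): cos²i = 0.09645 → i = 71.907°, r = 45.575°, D_min = 230.365°, rainbow angle = 50.365°.
Angular width = |52.451° − 50.365°| = 2.086°.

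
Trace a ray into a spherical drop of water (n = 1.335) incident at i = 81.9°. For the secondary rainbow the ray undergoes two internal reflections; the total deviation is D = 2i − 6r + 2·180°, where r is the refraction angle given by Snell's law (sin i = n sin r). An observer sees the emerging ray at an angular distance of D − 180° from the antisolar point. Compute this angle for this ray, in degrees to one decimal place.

56.6°

sin r = sin 81.9° / 1.335 = 0.9900/1.335 = 0.7416; r = 47.87°.
D = 2·81.9° − 6·47.87° + 2·180° = 163.80° − 287.20° + 360° = 236.60°.
Angle from antisolar point = D − 180° = 56.60°.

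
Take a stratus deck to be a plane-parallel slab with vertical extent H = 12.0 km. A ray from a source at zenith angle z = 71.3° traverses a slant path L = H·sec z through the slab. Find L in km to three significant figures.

37.4 km

sec z = 1/cos 71.3° = 3.1190.
L = 12.0 × 3.1190 = 37.428 km.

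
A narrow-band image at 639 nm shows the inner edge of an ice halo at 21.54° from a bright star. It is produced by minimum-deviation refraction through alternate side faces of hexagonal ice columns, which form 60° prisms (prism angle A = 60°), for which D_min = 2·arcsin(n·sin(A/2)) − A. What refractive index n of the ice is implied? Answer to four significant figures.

1.306

Rearranging: n = sin((D_min + A)/2) / sin(A/2).
(D_min + A)/2 = (21.54° + 60°)/2 = 40.770°.
n = sin 40.770° / sin 30° = 0.6530 / 0.5000 = 1.3060.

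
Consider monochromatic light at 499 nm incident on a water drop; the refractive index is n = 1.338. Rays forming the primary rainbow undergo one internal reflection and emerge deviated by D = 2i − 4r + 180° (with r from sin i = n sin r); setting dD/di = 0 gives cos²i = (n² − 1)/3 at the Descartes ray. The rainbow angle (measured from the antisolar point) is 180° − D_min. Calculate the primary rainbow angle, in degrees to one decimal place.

cos²i = (1.79024 − 1)/3 = 0.26341; i = arccos(0.51324) = 59.120°.
sin r = sin 59.120°/1.338 = 0.64144; r = 39.899°.
D_min = 2·59.120° − 4·39.899° + 180° = 138.643°.
Rainbow angle = 180° − D_min = 41.357°.

41.4°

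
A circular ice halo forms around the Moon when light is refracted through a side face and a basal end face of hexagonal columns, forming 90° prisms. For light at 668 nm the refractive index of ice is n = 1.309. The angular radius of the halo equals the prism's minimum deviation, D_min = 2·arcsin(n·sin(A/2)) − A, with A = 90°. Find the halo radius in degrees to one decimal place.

n·sin(A/2) = 1.309 × sin 45° = 1.309 × 0.7071 = 0.9256.
D_min = 2·arcsin(0.9256) − 90° = 2 × 67.759° − 90° = 45.519°.

45.5°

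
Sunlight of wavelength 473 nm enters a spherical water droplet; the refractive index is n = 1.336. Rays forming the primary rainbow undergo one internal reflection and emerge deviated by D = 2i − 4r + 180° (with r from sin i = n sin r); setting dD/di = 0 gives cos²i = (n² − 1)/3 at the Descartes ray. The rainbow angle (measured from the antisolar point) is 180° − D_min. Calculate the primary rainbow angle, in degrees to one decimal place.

41.6°

cos²i = (1.78490 − 1)/3 = 0.26163; i = arccos(0.51150) = 59.236°.
sin r = sin 59.236°/1.336 = 0.64318; r = 40.029°.
D_min = 2·59.236° − 4·40.029° + 180° = 138.356°.
Rainbow angle = 180° − D_min = 41.644°.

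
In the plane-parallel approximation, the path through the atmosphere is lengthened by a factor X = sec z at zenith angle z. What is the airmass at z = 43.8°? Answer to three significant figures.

X = sec z = 1/cos 43.8° = 1/0.7218 = 1.3855.

1.39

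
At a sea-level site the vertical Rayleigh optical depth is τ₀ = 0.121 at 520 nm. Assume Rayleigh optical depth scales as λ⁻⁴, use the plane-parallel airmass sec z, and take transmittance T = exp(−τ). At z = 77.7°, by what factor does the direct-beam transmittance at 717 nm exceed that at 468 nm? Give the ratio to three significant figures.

Airmass: sec 77.7° = 4.6942.
τ(717 nm) = 0.121 × (520/717)⁴ × 4.6942 = 0.121 × 0.2767 × 4.6942 = 0.1571.
τ(468 nm) = 0.121 × (520/468)⁴ × 4.6942 = 0.121 × 1.5242 × 4.6942 = 0.8657.
T(717)/T(468) = exp(τ_B − τ_A) = exp(0.7086) = 2.0311.

2.03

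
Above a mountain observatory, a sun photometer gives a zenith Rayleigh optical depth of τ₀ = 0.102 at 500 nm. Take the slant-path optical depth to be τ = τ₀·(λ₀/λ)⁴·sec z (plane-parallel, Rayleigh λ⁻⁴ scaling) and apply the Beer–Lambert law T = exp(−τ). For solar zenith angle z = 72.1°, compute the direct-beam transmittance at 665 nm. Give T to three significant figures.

0.899

sec 72.1° = 3.2535.
τ = 0.102 × (500/665)⁴ × 3.2535 = 0.102 × 0.3196 × 3.2535 = 0.1061.
T = exp(−0.1061) = 0.8994.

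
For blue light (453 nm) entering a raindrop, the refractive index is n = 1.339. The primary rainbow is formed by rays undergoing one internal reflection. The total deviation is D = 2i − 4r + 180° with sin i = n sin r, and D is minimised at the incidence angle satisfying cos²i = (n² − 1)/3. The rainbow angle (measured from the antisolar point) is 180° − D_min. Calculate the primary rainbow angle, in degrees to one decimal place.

cos²i = (1.79292 − 1)/3 = 0.26431; i = arccos(0.51411) = 59.062°.
sin r = sin 59.062°/1.339 = 0.64057; r = 39.834°.
D_min = 2·59.062° − 4·39.834° + 180° = 138.786°.
Rainbow angle = 180° − D_min = 41.214°.

41.2°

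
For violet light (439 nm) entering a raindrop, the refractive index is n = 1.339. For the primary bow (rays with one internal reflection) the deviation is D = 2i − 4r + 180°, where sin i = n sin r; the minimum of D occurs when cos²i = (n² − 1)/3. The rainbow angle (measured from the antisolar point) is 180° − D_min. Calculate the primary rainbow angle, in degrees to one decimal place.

cos²i = (1.79292 − 1)/3 = 0.26431; i = arccos(0.51411) = 59.062°.
sin r = sin 59.062°/1.339 = 0.64057; r = 39.834°.
D_min = 2·59.062° − 4·39.834° + 180° = 138.786°.
Rainbow angle = 180° − D_min = 41.214°.

41.2°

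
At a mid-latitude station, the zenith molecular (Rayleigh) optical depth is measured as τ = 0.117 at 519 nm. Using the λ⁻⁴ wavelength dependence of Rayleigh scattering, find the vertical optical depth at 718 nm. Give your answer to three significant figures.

0.0319

τ(718 nm) = τ(519 nm) × (519/718)⁴ = 0.117 × (0.7228)⁴ = 0.117 × 0.2730 = 0.0319.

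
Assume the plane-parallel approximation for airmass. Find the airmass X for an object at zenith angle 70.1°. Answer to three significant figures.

X = sec z = 1/cos 70.1° = 1/0.3404 = 2.9379.

2.94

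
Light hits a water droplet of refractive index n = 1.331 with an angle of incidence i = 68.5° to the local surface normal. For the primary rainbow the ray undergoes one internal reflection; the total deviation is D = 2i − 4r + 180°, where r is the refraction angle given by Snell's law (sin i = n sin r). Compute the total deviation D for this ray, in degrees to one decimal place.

sin r = sin 68.5° / 1.331 = 0.9304/1.331 = 0.6990; r = 44.35°.
D = 2·68.5° − 4·44.35° + 180° = 137.00° − 177.40° + 180° = 139.60°.

139.6°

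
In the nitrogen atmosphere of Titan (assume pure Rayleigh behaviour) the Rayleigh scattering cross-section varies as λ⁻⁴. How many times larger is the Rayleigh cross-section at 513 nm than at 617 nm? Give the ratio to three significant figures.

Rayleigh scattering ∝ λ⁻⁴, so the ratio of coefficients is the inverse fourth power of the wavelength ratio.
σ(513)/σ(617) = (617/513)⁴ = (1.2027)⁴ = 2.093.

2.09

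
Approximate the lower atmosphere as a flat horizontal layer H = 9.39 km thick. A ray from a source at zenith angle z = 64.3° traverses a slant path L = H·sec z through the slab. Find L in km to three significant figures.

sec z = 1/cos 64.3° = 2.3060.
L = 9.39 × 2.3060 = 21.653 km.

21.7 km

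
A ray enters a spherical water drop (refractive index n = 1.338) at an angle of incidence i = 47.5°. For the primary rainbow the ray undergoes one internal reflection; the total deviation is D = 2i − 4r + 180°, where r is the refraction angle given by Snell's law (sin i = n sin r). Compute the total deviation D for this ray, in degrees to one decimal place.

141.2°

sin r = sin 47.5° / 1.338 = 0.7373/1.338 = 0.5510; r = 33.44°.
D = 2·47.5° − 4·33.44° + 180° = 95.00° − 133.75° + 180° = 141.25°.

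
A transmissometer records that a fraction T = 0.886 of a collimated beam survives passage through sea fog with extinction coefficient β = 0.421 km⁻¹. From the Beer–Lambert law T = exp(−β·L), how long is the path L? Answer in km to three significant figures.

Beer–Lambert: T = exp(−βL) ⇒ L = −ln(T)/β = −ln(0.886)/0.421 = 0.1210/0.421 = 0.2875 km.

0.288 km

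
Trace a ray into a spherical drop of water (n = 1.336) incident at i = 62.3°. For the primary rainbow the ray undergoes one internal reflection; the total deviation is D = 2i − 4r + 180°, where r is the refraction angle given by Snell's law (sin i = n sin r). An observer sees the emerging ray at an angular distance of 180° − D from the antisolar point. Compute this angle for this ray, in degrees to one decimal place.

41.4°

sin r = sin 62.3° / 1.336 = 0.8854/1.336 = 0.6627; r = 41.51°.
D = 2·62.3° − 4·41.51° + 180° = 124.60° − 166.03° + 180° = 138.57°.
Angle from antisolar point = 180° − D = 41.43°.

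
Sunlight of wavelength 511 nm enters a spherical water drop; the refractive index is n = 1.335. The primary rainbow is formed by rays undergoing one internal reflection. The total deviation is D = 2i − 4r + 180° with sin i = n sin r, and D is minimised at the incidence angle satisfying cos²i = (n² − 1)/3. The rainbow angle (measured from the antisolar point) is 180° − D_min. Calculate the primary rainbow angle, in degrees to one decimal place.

cos²i = (1.78222 − 1)/3 = 0.26074; i = arccos(0.51063) = 59.294°.
sin r = sin 59.294°/1.335 = 0.64405; r = 40.094°.
D_min = 2·59.294° − 4·40.094° + 180° = 138.212°.
Rainbow angle = 180° − D_min = 41.788°.

41.8°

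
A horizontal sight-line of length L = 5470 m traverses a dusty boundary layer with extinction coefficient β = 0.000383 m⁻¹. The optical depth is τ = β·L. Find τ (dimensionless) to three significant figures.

τ = β·L = 0.000383 × 5470 = 2.0950.

2.10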